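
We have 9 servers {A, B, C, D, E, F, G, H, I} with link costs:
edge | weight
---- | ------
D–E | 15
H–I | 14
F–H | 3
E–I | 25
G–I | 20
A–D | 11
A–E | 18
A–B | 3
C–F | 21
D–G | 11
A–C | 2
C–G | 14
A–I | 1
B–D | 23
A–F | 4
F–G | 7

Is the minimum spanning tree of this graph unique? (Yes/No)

No

Sort edges by weight, then run Kruskal:
A–I (1): add — endpoints in different components.
A–C (2): add — endpoints in different components.
A–B (3): add — endpoints in different components.
F–H (3): add — endpoints in different components.
A–F (4): add — endpoints in different components.
F–G (7): add — endpoints in different components.
A–D (11): add — endpoints in different components.
D–G (11): skip — D and G already connected.
C–G (14): skip — C and G already connected.
H–I (14): skip — H and I already connected.
D–E (15): add — endpoints in different components.
Non-tree edge D–G has weight 11, equal to the heaviest edge on its tree cycle — swapping gives another MST of the same weight. Not unique.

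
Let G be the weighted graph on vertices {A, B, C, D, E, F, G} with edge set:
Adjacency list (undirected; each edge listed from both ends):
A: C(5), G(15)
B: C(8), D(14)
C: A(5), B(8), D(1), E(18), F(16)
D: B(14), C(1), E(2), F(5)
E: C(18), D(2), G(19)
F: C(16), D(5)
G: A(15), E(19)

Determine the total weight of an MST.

36

Kruskal's algorithm — process edges by increasing weight (ties by edge label):
C—D (1): add. Components now {A} {B} {C,D} {E} {F} {G}
D—E (2): add. Components now {A} {B} {C,D,E} {F} {G}
A—C (5): add. Components now {A,C,D,E} {B} {F} {G}
D—F (5): add. Components now {A,C,D,E,F} {B} {G}
B—C (8): add. Components now {A,B,C,D,E,F} {G}
B—D (14): skip — B and D already connected.
A—G (15): add. Components now {A,B,C,D,E,F,G}
MST edges: C—D, D—E, A—C, D—F, B—C, A—G; total weight 1+2+5+5+8+15 = 36.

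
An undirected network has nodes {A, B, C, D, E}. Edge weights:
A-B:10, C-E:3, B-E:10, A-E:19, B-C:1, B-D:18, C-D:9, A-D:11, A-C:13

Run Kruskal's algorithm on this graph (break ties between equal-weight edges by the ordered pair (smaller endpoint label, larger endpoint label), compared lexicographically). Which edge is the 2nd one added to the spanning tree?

Kruskal's algorithm — process edges by increasing weight (ties by edge label):
B-C (1): add — endpoints in different components.
C-E (3): add — endpoints in different components.
C-D (9): add — endpoints in different components.
A-B (10): add — endpoints in different components.
The 2nd edge added is C-E.

C-E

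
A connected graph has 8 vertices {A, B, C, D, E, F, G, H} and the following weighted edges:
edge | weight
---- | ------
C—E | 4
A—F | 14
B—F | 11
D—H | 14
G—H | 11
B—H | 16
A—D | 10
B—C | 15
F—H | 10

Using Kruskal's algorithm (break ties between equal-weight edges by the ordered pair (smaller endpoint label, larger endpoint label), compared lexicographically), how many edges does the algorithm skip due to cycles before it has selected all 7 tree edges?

Sort edges by weight, then run Kruskal:
C—E (4): add — endpoints in different components.
A—D (10): add — endpoints in different components.
F—H (10): add — endpoints in different components.
B—F (11): add — endpoints in different components.
G—H (11): add — endpoints in different components.
A—F (14): add — endpoints in different components.
D—H (14): skip — D and H already connected.
B—C (15): add — endpoints in different components.
Edges rejected before the tree was complete: 1.

1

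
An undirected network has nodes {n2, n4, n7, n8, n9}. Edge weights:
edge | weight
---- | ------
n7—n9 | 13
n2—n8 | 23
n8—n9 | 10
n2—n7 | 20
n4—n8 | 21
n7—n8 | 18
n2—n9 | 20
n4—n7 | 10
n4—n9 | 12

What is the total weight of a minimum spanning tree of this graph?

52

Kruskal's algorithm — process edges by increasing weight (ties by edge label):
n4—n7 (10): add — endpoints in different components.
n8—n9 (10): add — endpoints in different components.
n4—n9 (12): add — endpoints in different components.
n7—n9 (13): skip — n9 and n7 already connected.
n7—n8 (18): skip — n8 and n7 already connected.
n2—n7 (20): add — endpoints in different components.
MST edges: n4—n7, n8—n9, n4—n9, n2—n7; total weight 10+10+12+20 = 52.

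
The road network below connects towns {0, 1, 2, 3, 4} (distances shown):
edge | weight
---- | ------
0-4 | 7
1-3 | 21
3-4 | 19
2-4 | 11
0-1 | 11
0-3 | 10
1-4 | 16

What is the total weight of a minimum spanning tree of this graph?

39

Sort edges by weight, then run Kruskal:
0-4 (7): add. Components now {0,4} {1} {2} {3}
0-3 (10): add. Components now {0,3,4} {1} {2}
0-1 (11): add. Components now {0,1,3,4} {2}
2-4 (11): add. Components now {0,1,2,3,4}
MST edges: 0-4, 0-3, 0-1, 2-4; total weight 7+10+11+11 = 39.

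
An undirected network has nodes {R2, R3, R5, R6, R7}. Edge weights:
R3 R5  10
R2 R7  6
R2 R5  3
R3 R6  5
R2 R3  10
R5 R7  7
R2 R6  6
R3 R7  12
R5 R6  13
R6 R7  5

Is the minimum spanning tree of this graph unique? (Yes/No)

No

Kruskal: consider edges lightest-first.
R2 R5 (3): add — endpoints in different components.
R3 R6 (5): add — endpoints in different components.
R6 R7 (5): add — endpoints in different components.
R2 R6 (6): add — endpoints in different components.
Non-tree edge R2 R7 has weight 6, equal to the heaviest edge on its tree cycle — swapping gives another MST of the same weight. Not unique.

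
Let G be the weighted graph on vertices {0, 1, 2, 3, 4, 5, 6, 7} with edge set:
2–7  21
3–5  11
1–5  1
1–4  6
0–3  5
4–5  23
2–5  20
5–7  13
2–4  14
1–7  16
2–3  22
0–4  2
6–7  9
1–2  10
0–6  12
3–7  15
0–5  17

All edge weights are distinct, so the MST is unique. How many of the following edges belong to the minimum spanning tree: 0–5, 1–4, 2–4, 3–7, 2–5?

1

Kruskal: consider edges lightest-first.
1–5 (1): add — endpoints in different components.
0–4 (2): add — endpoints in different components.
0–3 (5): add — endpoints in different components.
1–4 (6): add — endpoints in different components.
6–7 (9): add — endpoints in different components.
1–2 (10): add — endpoints in different components.
3–5 (11): skip — 3 and 5 already connected.
0–6 (12): add — endpoints in different components.
MST edge set: {1–5, 0–4, 0–3, 1–4, 6–7, 1–2, 0–6}.
Of the listed edges, {1–4} are in the MST → 1.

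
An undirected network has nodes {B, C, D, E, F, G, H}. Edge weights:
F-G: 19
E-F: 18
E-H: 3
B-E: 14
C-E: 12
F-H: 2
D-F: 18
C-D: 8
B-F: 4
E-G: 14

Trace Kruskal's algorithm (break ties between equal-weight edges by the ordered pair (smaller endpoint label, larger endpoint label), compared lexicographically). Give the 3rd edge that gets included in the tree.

Kruskal's algorithm — process edges by increasing weight (ties by edge label):
F-H (2): add. Components now {B} {C} {D} {E} {F,H} {G}
E-H (3): add. Components now {B} {C} {D} {E,F,H} {G}
B-F (4): add. Components now {B,E,F,H} {C} {D} {G}
C-D (8): add. Components now {B,E,F,H} {C,D} {G}
C-E (12): add. Components now {B,C,D,E,F,H} {G}
B-E (14): skip — B and E already connected.
E-G (14): add. Components now {B,C,D,E,F,G,H}
The 3rd edge added is B-F.

B-F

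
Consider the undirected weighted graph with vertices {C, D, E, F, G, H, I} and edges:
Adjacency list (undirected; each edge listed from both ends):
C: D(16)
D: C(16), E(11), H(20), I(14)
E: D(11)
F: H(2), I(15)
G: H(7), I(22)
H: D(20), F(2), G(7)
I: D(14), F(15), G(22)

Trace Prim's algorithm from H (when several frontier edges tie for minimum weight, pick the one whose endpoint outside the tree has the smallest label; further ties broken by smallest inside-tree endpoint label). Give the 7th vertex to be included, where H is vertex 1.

C

Prim's algorithm from H:
Step 1: frontier [F H 2, G H 7, D H 20] → take F H (2); add F.
Step 2: frontier [F I 15, G H 7, D H 20] → take G H (7); add G.
Step 3: frontier [F I 15, G I 22, D H 20] → take F I (15); add I.
Step 4: frontier [D H 20, D I 14] → take D I (14); add D.
Step 5: frontier [D E 11, C D 16] → take D E (11); add E.
Step 6: frontier [C D 16] → take C D (16); add C.
Vertex order: H, F, G, I, D, E, C. The 7th vertex is C.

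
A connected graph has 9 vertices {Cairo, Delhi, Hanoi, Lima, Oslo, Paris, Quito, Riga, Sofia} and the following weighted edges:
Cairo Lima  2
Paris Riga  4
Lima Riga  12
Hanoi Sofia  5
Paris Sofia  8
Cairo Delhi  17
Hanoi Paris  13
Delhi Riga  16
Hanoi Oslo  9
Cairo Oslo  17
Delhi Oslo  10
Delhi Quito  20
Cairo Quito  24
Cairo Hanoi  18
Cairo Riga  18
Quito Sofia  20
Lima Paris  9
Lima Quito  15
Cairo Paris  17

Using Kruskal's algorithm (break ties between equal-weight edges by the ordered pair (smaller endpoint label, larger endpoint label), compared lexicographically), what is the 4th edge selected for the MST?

Kruskal's algorithm — process edges by increasing weight (ties by edge label):
Cairo Lima (2): add — endpoints in different components.
Paris Riga (4): add — endpoints in different components.
Hanoi Sofia (5): add — endpoints in different components.
Paris Sofia (8): add — endpoints in different components.
Hanoi Oslo (9): add — endpoints in different components.
Lima Paris (9): add — endpoints in different components.
Delhi Oslo (10): add — endpoints in different components.
Lima Riga (12): skip — Lima and Riga already connected.
Hanoi Paris (13): skip — Hanoi and Paris already connected.
Lima Quito (15): add — endpoints in different components.
The 4th edge added is Paris Sofia.

Paris-Sofia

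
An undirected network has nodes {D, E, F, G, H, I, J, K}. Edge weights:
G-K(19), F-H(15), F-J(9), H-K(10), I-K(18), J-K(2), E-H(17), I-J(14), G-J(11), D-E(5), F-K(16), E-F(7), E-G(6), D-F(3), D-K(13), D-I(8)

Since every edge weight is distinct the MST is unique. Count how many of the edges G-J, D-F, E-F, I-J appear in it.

1

Kruskal's algorithm — process edges by increasing weight (ties by edge label):
J-K (2): add — endpoints in different components.
D-F (3): add — endpoints in different components.
D-E (5): add — endpoints in different components.
E-G (6): add — endpoints in different components.
E-F (7): skip — E and F already connected.
D-I (8): add — endpoints in different components.
F-J (9): add — endpoints in different components.
H-K (10): add — endpoints in different components.
MST edge set: {J-K, D-F, D-E, E-G, D-I, F-J, H-K}.
Of the listed edges, {D-F} are in the MST → 1.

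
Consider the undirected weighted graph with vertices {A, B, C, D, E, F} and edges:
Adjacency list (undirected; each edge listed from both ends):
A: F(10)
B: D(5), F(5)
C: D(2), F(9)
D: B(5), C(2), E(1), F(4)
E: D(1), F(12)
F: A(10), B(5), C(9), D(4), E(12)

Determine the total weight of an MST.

22

Prim, starting at D.
Step 1: cheapest edge leaving the tree is D–E (1); add E.
Step 2: cheapest edge leaving the tree is C–D (2); add C.
Step 3: cheapest edge leaving the tree is D–F (4); add F.
Step 4: cheapest edge leaving the tree is B–D (5); add B.
Step 5: cheapest edge leaving the tree is A–F (10); add A.
MST edges: D–E, C–D, D–F, B–D, A–F; total weight 1+2+4+5+10 = 22.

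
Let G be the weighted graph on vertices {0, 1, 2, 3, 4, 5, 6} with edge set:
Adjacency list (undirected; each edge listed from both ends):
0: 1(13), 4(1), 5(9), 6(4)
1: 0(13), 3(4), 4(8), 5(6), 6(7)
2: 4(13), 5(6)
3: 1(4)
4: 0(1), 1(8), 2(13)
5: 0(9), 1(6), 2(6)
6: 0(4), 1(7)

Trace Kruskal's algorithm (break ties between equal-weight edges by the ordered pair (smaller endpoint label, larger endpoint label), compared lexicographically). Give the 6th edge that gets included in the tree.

Sort edges by weight, then run Kruskal:
0—4 (1): add. Components now {0,4} {1} {2} {3} {5} {6}
0—6 (4): add. Components now {0,4,6} {1} {2} {3} {5}
1—3 (4): add. Components now {0,4,6} {1,3} {2} {5}
1—5 (6): add. Components now {0,4,6} {1,3,5} {2}
2—5 (6): add. Components now {0,4,6} {1,2,3,5}
1—6 (7): add. Components now {0,1,2,3,4,5,6}
The 6th edge added is 1—6.

1-6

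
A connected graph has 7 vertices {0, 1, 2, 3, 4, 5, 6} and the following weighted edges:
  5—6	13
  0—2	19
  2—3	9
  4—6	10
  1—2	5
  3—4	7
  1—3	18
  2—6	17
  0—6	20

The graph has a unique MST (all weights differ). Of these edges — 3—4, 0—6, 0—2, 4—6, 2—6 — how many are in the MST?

3

Kruskal: consider edges lightest-first.
1—2 (5): add — endpoints in different components.
3—4 (7): add — endpoints in different components.
2—3 (9): add — endpoints in different components.
4—6 (10): add — endpoints in different components.
5—6 (13): add — endpoints in different components.
2—6 (17): skip — 2 and 6 already connected.
1—3 (18): skip — 1 and 3 already connected.
0—2 (19): add — endpoints in different components.
MST edge set: {1—2, 3—4, 2—3, 4—6, 5—6, 0—2}.
Of the listed edges, {3—4, 0—2, 4—6} are in the MST → 3.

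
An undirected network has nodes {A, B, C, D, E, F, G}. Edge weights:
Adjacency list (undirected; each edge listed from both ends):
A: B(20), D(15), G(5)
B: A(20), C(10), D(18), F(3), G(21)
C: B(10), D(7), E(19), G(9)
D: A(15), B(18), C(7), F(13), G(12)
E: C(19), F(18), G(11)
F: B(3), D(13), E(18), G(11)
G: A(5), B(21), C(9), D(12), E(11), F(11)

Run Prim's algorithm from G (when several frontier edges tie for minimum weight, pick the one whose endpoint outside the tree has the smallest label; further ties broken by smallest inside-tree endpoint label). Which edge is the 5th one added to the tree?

B-F

Prim, starting at G.
Step 1: cheapest edge leaving the tree is A G (5); add A.
Step 2: cheapest edge leaving the tree is C G (9); add C.
Step 3: cheapest edge leaving the tree is C D (7); add D.
Step 4: cheapest edge leaving the tree is B C (10); add B.
Step 5: cheapest edge leaving the tree is B F (3); add F.
Step 6: cheapest edge leaving the tree is E G (11); add E.
The 5th edge added is B F.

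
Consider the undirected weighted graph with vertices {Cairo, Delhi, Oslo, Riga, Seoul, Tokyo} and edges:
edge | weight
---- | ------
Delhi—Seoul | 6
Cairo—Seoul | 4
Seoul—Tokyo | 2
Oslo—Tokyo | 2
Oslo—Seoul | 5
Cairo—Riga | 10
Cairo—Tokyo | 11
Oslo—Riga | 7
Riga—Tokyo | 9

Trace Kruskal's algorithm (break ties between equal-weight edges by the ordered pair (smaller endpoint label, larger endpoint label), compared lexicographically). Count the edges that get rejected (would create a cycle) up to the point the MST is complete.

Kruskal: consider edges lightest-first.
Oslo—Tokyo (2): add. Components now {Riga} {Cairo} {Oslo,Tokyo} {Seoul} {Delhi}
Seoul—Tokyo (2): add. Components now {Riga} {Cairo} {Oslo,Seoul,Tokyo} {Delhi}
Cairo—Seoul (4): add. Components now {Riga} {Cairo,Oslo,Seoul,Tokyo} {Delhi}
Oslo—Seoul (5): skip — Oslo and Seoul already connected.
Delhi—Seoul (6): add. Components now {Riga} {Cairo,Delhi,Oslo,Seoul,Tokyo}
Oslo—Riga (7): add. Components now {Cairo,Delhi,Oslo,Riga,Seoul,Tokyo}
Edges rejected before the tree was complete: 1.

1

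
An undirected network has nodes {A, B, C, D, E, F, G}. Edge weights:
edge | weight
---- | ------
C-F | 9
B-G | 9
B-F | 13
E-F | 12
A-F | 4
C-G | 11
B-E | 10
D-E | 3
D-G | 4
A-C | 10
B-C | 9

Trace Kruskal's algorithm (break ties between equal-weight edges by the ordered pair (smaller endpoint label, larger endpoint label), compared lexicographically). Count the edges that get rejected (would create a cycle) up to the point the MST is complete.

Sort edges by weight, then run Kruskal:
D-E (3): add — endpoints in different components.
A-F (4): add — endpoints in different components.
D-G (4): add — endpoints in different components.
B-C (9): add — endpoints in different components.
B-G (9): add — endpoints in different components.
C-F (9): add — endpoints in different components.
Edges rejected before the tree was complete: 0.

0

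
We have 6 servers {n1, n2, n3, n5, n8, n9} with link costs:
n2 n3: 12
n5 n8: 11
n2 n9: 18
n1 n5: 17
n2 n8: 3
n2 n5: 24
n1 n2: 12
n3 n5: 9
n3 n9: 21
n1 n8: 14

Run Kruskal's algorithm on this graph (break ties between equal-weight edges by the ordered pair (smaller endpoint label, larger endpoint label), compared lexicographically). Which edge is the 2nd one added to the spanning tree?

n3-n5

Kruskal: consider edges lightest-first.
n2 n8 (3): add. Components now {n3} {n2,n8} {n1} {n5} {n9}
n3 n5 (9): add. Components now {n3,n5} {n2,n8} {n1} {n9}
n5 n8 (11): add. Components now {n2,n3,n5,n8} {n1} {n9}
n1 n2 (12): add. Components now {n1,n2,n3,n5,n8} {n9}
n2 n3 (12): skip — n3 and n2 already connected.
n1 n8 (14): skip — n1 and n8 already connected.
n1 n5 (17): skip — n1 and n5 already connected.
n2 n9 (18): add. Components now {n1,n2,n3,n5,n8,n9}
The 2nd edge added is n3 n5.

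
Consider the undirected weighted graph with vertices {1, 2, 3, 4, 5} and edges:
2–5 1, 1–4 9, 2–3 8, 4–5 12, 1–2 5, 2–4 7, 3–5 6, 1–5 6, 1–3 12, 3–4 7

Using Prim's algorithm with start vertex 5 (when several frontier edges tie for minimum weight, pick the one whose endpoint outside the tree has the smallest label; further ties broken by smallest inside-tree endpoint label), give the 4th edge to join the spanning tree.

2-4

Prim's algorithm from 5:
Step 1: frontier [2–5 1, 1–5 6, 3–5 6, 4–5 12] → take 2–5 (1); add 2.
Step 2: frontier [1–2 5, 2–4 7, 2–3 8, 1–5 6, 3–5 6, 4–5 12] → take 1–2 (5); add 1.
Step 3: frontier [1–4 9, 1–3 12, 2–4 7, 2–3 8, 3–5 6, 4–5 12] → take 3–5 (6); add 3.
Step 4: frontier [1–4 9, 2–4 7, 3–4 7, 4–5 12] → take 2–4 (7); add 4.
The 4th edge added is 2–4.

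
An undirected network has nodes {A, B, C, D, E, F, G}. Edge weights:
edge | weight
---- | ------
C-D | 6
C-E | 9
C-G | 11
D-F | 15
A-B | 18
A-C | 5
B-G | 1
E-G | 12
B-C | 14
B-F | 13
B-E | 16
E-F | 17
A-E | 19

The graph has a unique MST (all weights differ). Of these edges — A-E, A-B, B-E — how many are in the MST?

Kruskal: consider edges lightest-first.
B-G (1): add. Components now {A} {B,G} {C} {D} {E} {F}
A-C (5): add. Components now {A,C} {B,G} {D} {E} {F}
C-D (6): add. Components now {A,C,D} {B,G} {E} {F}
C-E (9): add. Components now {A,C,D,E} {B,G} {F}
C-G (11): add. Components now {A,B,C,D,E,G} {F}
E-G (12): skip — E and G already connected.
B-F (13): add. Components now {A,B,C,D,E,F,G}
MST edge set: {B-G, A-C, C-D, C-E, C-G, B-F}.
Of the listed edges, {} are in the MST → 0.

0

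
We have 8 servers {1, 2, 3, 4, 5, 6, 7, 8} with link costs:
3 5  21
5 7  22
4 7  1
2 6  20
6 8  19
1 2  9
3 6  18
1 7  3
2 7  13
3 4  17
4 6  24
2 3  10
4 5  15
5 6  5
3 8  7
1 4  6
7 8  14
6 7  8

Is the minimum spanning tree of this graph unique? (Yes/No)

Yes

Sort edges by weight, then run Kruskal:
4 7 (1): add — endpoints in different components.
1 7 (3): add — endpoints in different components.
5 6 (5): add — endpoints in different components.
1 4 (6): skip — 1 and 4 already connected.
3 8 (7): add — endpoints in different components.
6 7 (8): add — endpoints in different components.
1 2 (9): add — endpoints in different components.
2 3 (10): add — endpoints in different components.
Every non-tree edge has weight strictly greater than the heaviest edge on the tree path between its endpoints, so the MST is unique.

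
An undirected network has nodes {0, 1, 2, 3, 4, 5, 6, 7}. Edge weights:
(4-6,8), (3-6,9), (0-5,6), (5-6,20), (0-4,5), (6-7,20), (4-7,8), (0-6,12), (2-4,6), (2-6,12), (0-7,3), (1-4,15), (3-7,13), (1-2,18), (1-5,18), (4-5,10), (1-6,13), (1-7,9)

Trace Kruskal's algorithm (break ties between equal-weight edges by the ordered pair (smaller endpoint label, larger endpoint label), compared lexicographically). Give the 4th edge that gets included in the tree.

Kruskal: consider edges lightest-first.
0-7 (3): add — endpoints in different components.
0-4 (5): add — endpoints in different components.
0-5 (6): add — endpoints in different components.
2-4 (6): add — endpoints in different components.
4-6 (8): add — endpoints in different components.
4-7 (8): skip — 4 and 7 already connected.
1-7 (9): add — endpoints in different components.
3-6 (9): add — endpoints in different components.
The 4th edge added is 2-4.

2-4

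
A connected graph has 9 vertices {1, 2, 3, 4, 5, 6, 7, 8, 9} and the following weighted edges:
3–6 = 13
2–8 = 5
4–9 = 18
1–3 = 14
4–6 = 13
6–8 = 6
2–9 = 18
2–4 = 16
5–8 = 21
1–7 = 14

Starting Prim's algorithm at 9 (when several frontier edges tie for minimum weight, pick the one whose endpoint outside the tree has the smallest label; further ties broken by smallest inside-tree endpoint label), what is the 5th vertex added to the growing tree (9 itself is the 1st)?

3

Prim's algorithm from 9:
Step 1: cheapest edge leaving the tree is 2–9 (18); add 2.
Step 2: cheapest edge leaving the tree is 2–8 (5); add 8.
Step 3: cheapest edge leaving the tree is 6–8 (6); add 6.
Step 4: cheapest edge leaving the tree is 3–6 (13); add 3.
Step 5: cheapest edge leaving the tree is 4–6 (13); add 4.
Step 6: cheapest edge leaving the tree is 1–3 (14); add 1.
Step 7: cheapest edge leaving the tree is 1–7 (14); add 7.
Step 8: cheapest edge leaving the tree is 5–8 (21); add 5.
Vertex order: 9, 2, 8, 6, 3, 4, 1, 7, 5. The 5th vertex is 3.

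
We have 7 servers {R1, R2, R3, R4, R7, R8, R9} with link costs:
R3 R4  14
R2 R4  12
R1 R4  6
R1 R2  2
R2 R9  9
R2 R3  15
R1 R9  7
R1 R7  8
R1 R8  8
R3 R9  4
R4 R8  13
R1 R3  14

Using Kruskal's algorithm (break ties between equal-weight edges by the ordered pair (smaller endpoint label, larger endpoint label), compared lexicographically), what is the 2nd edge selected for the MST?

R3-R9

Kruskal: consider edges lightest-first.
R1 R2 (2): add. Components now {R8} {R4} {R7} {R3} {R1,R2} {R9}
R3 R9 (4): add. Components now {R8} {R4} {R7} {R3,R9} {R1,R2}
R1 R4 (6): add. Components now {R8} {R1,R2,R4} {R7} {R3,R9}
R1 R9 (7): add. Components now {R8} {R1,R2,R3,R4,R9} {R7}
R1 R7 (8): add. Components now {R8} {R1,R2,R3,R4,R7,R9}
R1 R8 (8): add. Components now {R1,R2,R3,R4,R7,R8,R9}
The 2nd edge added is R3 R9.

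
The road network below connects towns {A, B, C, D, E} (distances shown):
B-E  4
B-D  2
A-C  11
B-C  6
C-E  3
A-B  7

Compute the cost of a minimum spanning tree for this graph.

Kruskal: consider edges lightest-first.
B-D (2): add — endpoints in different components.
C-E (3): add — endpoints in different components.
B-E (4): add — endpoints in different components.
B-C (6): skip — B and C already connected.
A-B (7): add — endpoints in different components.
MST edges: B-D, C-E, B-E, A-B; total weight 2+3+4+7 = 16.

16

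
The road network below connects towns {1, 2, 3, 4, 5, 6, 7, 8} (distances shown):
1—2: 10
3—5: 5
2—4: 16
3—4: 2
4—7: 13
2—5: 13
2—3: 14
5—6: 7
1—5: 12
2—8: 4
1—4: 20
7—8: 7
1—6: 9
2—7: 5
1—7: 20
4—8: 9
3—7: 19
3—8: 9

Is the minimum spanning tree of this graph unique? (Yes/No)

Sort edges by weight, then run Kruskal:
3—4 (2): add — endpoints in different components.
2—8 (4): add — endpoints in different components.
2—7 (5): add — endpoints in different components.
3—5 (5): add — endpoints in different components.
5—6 (7): add — endpoints in different components.
7—8 (7): skip — 7 and 8 already connected.
1—6 (9): add — endpoints in different components.
3—8 (9): add — endpoints in different components.
Non-tree edge 4—8 has weight 9, equal to the heaviest edge on its tree cycle — swapping gives another MST of the same weight. Not unique.

No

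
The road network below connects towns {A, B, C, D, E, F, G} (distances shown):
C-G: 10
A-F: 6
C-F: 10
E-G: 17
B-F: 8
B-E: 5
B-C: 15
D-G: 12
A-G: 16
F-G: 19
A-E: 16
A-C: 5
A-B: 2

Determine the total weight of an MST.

Grow the tree from B using Prim:
Step 1: frontier [A-B 2, B-E 5, B-F 8, B-C 15] → take A-B (2); add A.
Step 2: frontier [A-C 5, A-F 6, A-E 16, A-G 16, B-E 5, B-F 8, B-C 15] → take A-C (5); add C.
Step 3: frontier [A-F 6, A-E 16, A-G 16, B-E 5, B-F 8, C-F 10, C-G 10] → take B-E (5); add E.
Step 4: frontier [A-F 6, A-G 16, B-F 8, C-F 10, C-G 10, E-G 17] → take A-F (6); add F.
Step 5: frontier [A-G 16, C-G 10, E-G 17, F-G 19] → take C-G (10); add G.
Step 6: frontier [D-G 12] → take D-G (12); add D.
MST edges: A-B, A-C, B-E, A-F, C-G, D-G; total weight 2+5+5+6+10+12 = 40.

40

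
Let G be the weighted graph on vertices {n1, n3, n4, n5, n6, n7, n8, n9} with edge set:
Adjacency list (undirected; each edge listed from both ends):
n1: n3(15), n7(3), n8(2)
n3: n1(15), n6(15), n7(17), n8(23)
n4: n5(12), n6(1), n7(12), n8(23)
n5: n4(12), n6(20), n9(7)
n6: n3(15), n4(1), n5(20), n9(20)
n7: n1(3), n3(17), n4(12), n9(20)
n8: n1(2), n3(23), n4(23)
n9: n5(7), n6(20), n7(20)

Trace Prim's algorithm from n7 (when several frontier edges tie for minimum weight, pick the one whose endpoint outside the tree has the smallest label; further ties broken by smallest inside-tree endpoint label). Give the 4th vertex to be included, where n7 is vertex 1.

n4

Grow the tree from n7 using Prim:
Step 1: frontier [n1—n7 3, n4—n7 12, n3—n7 17, n7—n9 20] → take n1—n7 (3); add n1.
Step 2: frontier [n1—n8 2, n1—n3 15, n4—n7 12, n3—n7 17, n7—n9 20] → take n1—n8 (2); add n8.
Step 3: frontier [n1—n3 15, n4—n7 12, n3—n7 17, n7—n9 20, n3—n8 23, n4—n8 23] → take n4—n7 (12); add n4.
Step 4: frontier [n1—n3 15, n4—n6 1, n4—n5 12, n3—n7 17, n7—n9 20, n3—n8 23] → take n4—n6 (1); add n6.
Step 5: frontier [n1—n3 15, n4—n5 12, n3—n6 15, n5—n6 20, n6—n9 20, n3—n7 17, n7—n9 20, n3—n8 23] → take n4—n5 (12); add n5.
Step 6: frontier [n1—n3 15, n5—n9 7, n3—n6 15, n6—n9 20, n3—n7 17, n7—n9 20, n3—n8 23] → take n5—n9 (7); add n9.
Step 7: frontier [n1—n3 15, n3—n6 15, n3—n7 17, n3—n8 23] → take n1—n3 (15); add n3.
Vertex order: n7, n1, n8, n4, n6, n5, n9, n3. The 4th vertex is n4.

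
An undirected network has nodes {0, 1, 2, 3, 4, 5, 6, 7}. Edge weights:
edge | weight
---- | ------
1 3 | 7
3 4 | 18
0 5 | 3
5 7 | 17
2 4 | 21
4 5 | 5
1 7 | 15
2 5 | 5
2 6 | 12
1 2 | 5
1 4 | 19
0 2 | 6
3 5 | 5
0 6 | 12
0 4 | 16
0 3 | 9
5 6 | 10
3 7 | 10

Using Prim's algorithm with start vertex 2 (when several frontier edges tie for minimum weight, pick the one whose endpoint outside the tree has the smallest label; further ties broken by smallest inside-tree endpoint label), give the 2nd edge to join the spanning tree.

Prim, starting at 2.
Step 1: cheapest edge leaving the tree is 1 2 (5); add 1.
Step 2: cheapest edge leaving the tree is 2 5 (5); add 5.
Step 3: cheapest edge leaving the tree is 0 5 (3); add 0.
Step 4: cheapest edge leaving the tree is 3 5 (5); add 3.
Step 5: cheapest edge leaving the tree is 4 5 (5); add 4.
Step 6: cheapest edge leaving the tree is 5 6 (10); add 6.
Step 7: cheapest edge leaving the tree is 3 7 (10); add 7.
The 2nd edge added is 2 5.

2-5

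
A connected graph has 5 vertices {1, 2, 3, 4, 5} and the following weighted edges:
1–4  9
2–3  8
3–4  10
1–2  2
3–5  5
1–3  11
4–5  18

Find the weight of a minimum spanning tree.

24

Prim, starting at 2.
Step 1: frontier [1–2 2, 2–3 8] → take 1–2 (2); add 1.
Step 2: frontier [1–4 9, 1–3 11, 2–3 8] → take 2–3 (8); add 3.
Step 3: frontier [1–4 9, 3–5 5, 3–4 10] → take 3–5 (5); add 5.
Step 4: frontier [1–4 9, 3–4 10, 4–5 18] → take 1–4 (9); add 4.
MST edges: 1–2, 2–3, 3–5, 1–4; total weight 2+8+5+9 = 24.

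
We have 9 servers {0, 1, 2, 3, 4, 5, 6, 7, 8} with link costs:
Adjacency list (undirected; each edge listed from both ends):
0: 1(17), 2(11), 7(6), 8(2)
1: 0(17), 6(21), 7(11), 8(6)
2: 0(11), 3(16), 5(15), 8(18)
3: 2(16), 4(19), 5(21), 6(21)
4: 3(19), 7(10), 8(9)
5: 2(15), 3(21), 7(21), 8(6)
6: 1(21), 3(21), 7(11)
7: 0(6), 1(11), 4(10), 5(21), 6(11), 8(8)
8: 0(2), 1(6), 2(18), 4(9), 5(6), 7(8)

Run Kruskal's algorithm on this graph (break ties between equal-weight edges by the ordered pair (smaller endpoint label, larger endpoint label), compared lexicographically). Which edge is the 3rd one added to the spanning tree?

Sort edges by weight, then run Kruskal:
0 8 (2): add — endpoints in different components.
0 7 (6): add — endpoints in different components.
1 8 (6): add — endpoints in different components.
5 8 (6): add — endpoints in different components.
7 8 (8): skip — 7 and 8 already connected.
4 8 (9): add — endpoints in different components.
4 7 (10): skip — 4 and 7 already connected.
0 2 (11): add — endpoints in different components.
1 7 (11): skip — 1 and 7 already connected.
6 7 (11): add — endpoints in different components.
2 5 (15): skip — 2 and 5 already connected.
2 3 (16): add — endpoints in different components.
The 3rd edge added is 1 8.

1-8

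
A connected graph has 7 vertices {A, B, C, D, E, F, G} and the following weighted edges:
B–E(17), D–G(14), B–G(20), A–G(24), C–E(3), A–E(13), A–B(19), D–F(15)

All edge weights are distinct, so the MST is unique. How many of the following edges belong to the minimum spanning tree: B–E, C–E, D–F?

Kruskal's algorithm — process edges by increasing weight (ties by edge label):
C–E (3): add — endpoints in different components.
A–E (13): add — endpoints in different components.
D–G (14): add — endpoints in different components.
D–F (15): add — endpoints in different components.
B–E (17): add — endpoints in different components.
A–B (19): skip — A and B already connected.
B–G (20): add — endpoints in different components.
MST edge set: {C–E, A–E, D–G, D–F, B–E, B–G}.
Of the listed edges, {B–E, C–E, D–F} are in the MST → 3.

3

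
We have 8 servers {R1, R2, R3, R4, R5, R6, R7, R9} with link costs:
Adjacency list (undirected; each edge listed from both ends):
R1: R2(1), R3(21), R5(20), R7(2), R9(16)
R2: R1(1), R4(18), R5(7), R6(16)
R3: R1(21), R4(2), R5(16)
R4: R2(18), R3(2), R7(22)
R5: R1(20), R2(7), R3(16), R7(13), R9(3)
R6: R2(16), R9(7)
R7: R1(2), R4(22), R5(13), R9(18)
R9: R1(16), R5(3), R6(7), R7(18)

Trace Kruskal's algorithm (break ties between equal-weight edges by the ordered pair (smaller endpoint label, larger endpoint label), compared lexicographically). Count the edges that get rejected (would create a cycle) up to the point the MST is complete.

Kruskal's algorithm — process edges by increasing weight (ties by edge label):
R1—R2 (1): add — endpoints in different components.
R1—R7 (2): add — endpoints in different components.
R3—R4 (2): add — endpoints in different components.
R5—R9 (3): add — endpoints in different components.
R2—R5 (7): add — endpoints in different components.
R6—R9 (7): add — endpoints in different components.
R5—R7 (13): skip — R5 and R7 already connected.
R1—R9 (16): skip — R1 and R9 already connected.
R2—R6 (16): skip — R2 and R6 already connected.
R3—R5 (16): add — endpoints in different components.
Edges rejected before the tree was complete: 3.

3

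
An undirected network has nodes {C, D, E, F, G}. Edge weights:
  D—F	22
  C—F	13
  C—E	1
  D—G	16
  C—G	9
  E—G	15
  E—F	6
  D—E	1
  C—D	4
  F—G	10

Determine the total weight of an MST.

Sort edges by weight, then run Kruskal:
C—E (1): add. Components now {C,E} {D} {F} {G}
D—E (1): add. Components now {C,D,E} {F} {G}
C—D (4): skip — C and D already connected.
E—F (6): add. Components now {C,D,E,F} {G}
C—G (9): add. Components now {C,D,E,F,G}
MST edges: C—E, D—E, E—F, C—G; total weight 1+1+6+9 = 17.

17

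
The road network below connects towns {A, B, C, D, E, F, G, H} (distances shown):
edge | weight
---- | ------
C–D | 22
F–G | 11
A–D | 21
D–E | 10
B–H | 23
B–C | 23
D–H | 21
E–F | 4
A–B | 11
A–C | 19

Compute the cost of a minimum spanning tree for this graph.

Grow the tree from H using Prim:
Step 1: cheapest edge leaving the tree is D–H (21); add D.
Step 2: cheapest edge leaving the tree is D–E (10); add E.
Step 3: cheapest edge leaving the tree is E–F (4); add F.
Step 4: cheapest edge leaving the tree is F–G (11); add G.
Step 5: cheapest edge leaving the tree is A–D (21); add A.
Step 6: cheapest edge leaving the tree is A–B (11); add B.
Step 7: cheapest edge leaving the tree is A–C (19); add C.
MST edges: D–H, D–E, E–F, F–G, A–D, A–B, A–C; total weight 21+10+4+11+21+11+19 = 97.

97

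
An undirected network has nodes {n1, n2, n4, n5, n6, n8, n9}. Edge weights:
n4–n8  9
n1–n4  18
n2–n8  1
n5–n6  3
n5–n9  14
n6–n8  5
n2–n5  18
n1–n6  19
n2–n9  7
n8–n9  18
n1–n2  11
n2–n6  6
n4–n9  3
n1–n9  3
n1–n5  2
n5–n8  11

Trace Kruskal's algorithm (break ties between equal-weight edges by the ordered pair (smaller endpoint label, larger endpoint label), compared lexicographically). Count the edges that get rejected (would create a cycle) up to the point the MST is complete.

Sort edges by weight, then run Kruskal:
n2–n8 (1): add. Components now {n9} {n1} {n6} {n2,n8} {n4} {n5}
n1–n5 (2): add. Components now {n9} {n1,n5} {n6} {n2,n8} {n4}
n1–n9 (3): add. Components now {n1,n5,n9} {n6} {n2,n8} {n4}
n4–n9 (3): add. Components now {n1,n4,n5,n9} {n6} {n2,n8}
n5–n6 (3): add. Components now {n1,n4,n5,n6,n9} {n2,n8}
n6–n8 (5): add. Components now {n1,n2,n4,n5,n6,n8,n9}
Edges rejected before the tree was complete: 0.

0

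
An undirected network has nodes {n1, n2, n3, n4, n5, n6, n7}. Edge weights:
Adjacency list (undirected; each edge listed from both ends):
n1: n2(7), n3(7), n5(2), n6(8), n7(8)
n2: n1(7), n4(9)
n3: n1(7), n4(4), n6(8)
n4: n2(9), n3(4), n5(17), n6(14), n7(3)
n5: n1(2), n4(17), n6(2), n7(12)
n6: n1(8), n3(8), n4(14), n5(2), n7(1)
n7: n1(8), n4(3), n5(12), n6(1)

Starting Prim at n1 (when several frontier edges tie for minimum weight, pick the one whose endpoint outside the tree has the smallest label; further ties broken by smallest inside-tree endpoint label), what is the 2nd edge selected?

Grow the tree from n1 using Prim:
Step 1: frontier [n1—n5 2, n1—n2 7, n1—n3 7, n1—n6 8, n1—n7 8] → take n1—n5 (2); add n5.
Step 2: frontier [n1—n2 7, n1—n3 7, n1—n6 8, n1—n7 8, n5—n6 2, n5—n7 12, n4—n5 17] → take n5—n6 (2); add n6.
Step 3: frontier [n1—n2 7, n1—n3 7, n1—n7 8, n5—n7 12, n4—n5 17, n6—n7 1, n3—n6 8, n4—n6 14] → take n6—n7 (1); add n7.
Step 4: frontier [n1—n2 7, n1—n3 7, n4—n5 17, n3—n6 8, n4—n6 14, n4—n7 3] → take n4—n7 (3); add n4.
Step 5: frontier [n1—n2 7, n1—n3 7, n3—n4 4, n2—n4 9, n3—n6 8] → take n3—n4 (4); add n3.
Step 6: frontier [n1—n2 7, n2—n4 9] → take n1—n2 (7); add n2.
The 2nd edge added is n5—n6.

n5-n6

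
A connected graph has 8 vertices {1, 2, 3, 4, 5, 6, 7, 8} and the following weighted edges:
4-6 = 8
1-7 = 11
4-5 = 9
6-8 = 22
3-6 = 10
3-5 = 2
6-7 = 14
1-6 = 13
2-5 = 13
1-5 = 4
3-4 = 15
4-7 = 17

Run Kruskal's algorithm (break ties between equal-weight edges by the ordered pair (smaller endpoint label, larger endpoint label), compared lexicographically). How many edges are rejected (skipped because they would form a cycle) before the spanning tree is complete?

Kruskal's algorithm — process edges by increasing weight (ties by edge label):
3-5 (2): add — endpoints in different components.
1-5 (4): add — endpoints in different components.
4-6 (8): add — endpoints in different components.
4-5 (9): add — endpoints in different components.
3-6 (10): skip — 3 and 6 already connected.
1-7 (11): add — endpoints in different components.
1-6 (13): skip — 1 and 6 already connected.
2-5 (13): add — endpoints in different components.
6-7 (14): skip — 6 and 7 already connected.
3-4 (15): skip — 3 and 4 already connected.
4-7 (17): skip — 4 and 7 already connected.
6-8 (22): add — endpoints in different components.
Edges rejected before the tree was complete: 5.

5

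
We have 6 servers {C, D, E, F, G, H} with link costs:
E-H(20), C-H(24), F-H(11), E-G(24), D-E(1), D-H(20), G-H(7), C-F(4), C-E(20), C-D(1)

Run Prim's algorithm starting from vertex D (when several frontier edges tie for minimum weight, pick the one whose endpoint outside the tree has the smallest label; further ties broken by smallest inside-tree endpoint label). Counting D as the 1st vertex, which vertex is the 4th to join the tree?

Prim, starting at D.
Step 1: cheapest edge leaving the tree is C-D (1); add C.
Step 2: cheapest edge leaving the tree is D-E (1); add E.
Step 3: cheapest edge leaving the tree is C-F (4); add F.
Step 4: cheapest edge leaving the tree is F-H (11); add H.
Step 5: cheapest edge leaving the tree is G-H (7); add G.
Vertex order: D, C, E, F, H, G. The 4th vertex is F.

F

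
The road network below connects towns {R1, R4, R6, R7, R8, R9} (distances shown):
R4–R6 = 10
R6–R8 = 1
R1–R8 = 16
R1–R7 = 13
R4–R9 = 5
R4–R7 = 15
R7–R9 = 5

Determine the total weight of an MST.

Prim's algorithm from R4:
Step 1: cheapest edge leaving the tree is R4–R9 (5); add R9.
Step 2: cheapest edge leaving the tree is R7–R9 (5); add R7.
Step 3: cheapest edge leaving the tree is R4–R6 (10); add R6.
Step 4: cheapest edge leaving the tree is R6–R8 (1); add R8.
Step 5: cheapest edge leaving the tree is R1–R7 (13); add R1.
MST edges: R4–R9, R7–R9, R4–R6, R6–R8, R1–R7; total weight 5+5+10+1+13 = 34.

34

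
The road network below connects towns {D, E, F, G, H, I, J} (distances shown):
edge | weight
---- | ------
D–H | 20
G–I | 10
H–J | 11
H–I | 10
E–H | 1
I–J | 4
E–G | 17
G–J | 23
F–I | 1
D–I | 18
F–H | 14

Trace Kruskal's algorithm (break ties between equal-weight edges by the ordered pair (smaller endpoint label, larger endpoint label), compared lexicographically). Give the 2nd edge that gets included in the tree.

F-I

Kruskal: consider edges lightest-first.
E–H (1): add. Components now {D} {E,H} {F} {G} {I} {J}
F–I (1): add. Components now {D} {E,H} {F,I} {G} {J}
I–J (4): add. Components now {D} {E,H} {F,I,J} {G}
G–I (10): add. Components now {D} {E,H} {F,G,I,J}
H–I (10): add. Components now {D} {E,F,G,H,I,J}
H–J (11): skip — H and J already connected.
F–H (14): skip — F and H already connected.
E–G (17): skip — E and G already connected.
D–I (18): add. Components now {D,E,F,G,H,I,J}
The 2nd edge added is F–I.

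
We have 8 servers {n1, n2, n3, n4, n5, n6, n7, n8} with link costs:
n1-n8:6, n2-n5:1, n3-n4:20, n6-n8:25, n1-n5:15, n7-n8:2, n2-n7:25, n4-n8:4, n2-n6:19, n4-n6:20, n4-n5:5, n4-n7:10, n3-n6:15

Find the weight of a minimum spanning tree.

52

Sort edges by weight, then run Kruskal:
n2-n5 (1): add — endpoints in different components.
n7-n8 (2): add — endpoints in different components.
n4-n8 (4): add — endpoints in different components.
n4-n5 (5): add — endpoints in different components.
n1-n8 (6): add — endpoints in different components.
n4-n7 (10): skip — n4 and n7 already connected.
n1-n5 (15): skip — n1 and n5 already connected.
n3-n6 (15): add — endpoints in different components.
n2-n6 (19): add — endpoints in different components.
MST edges: n2-n5, n7-n8, n4-n8, n4-n5, n1-n8, n3-n6, n2-n6; total weight 1+2+4+5+6+15+19 = 52.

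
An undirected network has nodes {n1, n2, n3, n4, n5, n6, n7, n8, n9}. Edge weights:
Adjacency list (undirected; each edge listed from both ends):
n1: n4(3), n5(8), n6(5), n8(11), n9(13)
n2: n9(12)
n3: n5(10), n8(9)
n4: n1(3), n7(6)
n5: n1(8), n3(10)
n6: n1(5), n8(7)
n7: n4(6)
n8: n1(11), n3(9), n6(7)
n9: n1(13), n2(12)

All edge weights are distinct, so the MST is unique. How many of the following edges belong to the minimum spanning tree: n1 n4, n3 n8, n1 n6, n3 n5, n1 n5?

4

Kruskal: consider edges lightest-first.
n1 n4 (3): add — endpoints in different components.
n1 n6 (5): add — endpoints in different components.
n4 n7 (6): add — endpoints in different components.
n6 n8 (7): add — endpoints in different components.
n1 n5 (8): add — endpoints in different components.
n3 n8 (9): add — endpoints in different components.
n3 n5 (10): skip — n3 and n5 already connected.
n1 n8 (11): skip — n1 and n8 already connected.
n2 n9 (12): add — endpoints in different components.
n1 n9 (13): add — endpoints in different components.
MST edge set: {n1 n4, n1 n6, n4 n7, n6 n8, n1 n5, n3 n8, n2 n9, n1 n9}.
Of the listed edges, {n1 n4, n3 n8, n1 n6, n1 n5} are in the MST → 4.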